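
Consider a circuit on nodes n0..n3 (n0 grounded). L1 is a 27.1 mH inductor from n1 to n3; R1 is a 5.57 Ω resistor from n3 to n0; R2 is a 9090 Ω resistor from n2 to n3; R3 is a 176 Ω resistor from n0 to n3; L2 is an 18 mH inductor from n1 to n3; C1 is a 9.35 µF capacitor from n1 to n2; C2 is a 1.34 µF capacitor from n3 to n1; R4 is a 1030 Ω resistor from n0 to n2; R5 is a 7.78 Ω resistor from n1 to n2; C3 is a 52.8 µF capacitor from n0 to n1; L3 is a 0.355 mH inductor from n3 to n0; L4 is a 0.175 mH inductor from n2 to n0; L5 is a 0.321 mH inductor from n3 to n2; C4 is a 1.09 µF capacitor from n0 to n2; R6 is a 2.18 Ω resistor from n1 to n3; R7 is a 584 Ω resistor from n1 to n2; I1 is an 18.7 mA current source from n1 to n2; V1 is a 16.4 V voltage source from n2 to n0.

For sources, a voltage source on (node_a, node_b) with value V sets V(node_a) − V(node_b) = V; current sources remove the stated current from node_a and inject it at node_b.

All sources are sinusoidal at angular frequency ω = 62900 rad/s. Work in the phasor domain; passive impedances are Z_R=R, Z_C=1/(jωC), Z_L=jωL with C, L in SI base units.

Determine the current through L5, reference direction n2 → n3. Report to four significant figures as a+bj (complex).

MNA unknowns: 3 node voltages V₁..V_3 plus 1 source current (V1)
L1: Y=0.000-0.0005867j on G[1,3]
R1: Y=0.1795+0.000j on G[3,0]
R2: Y=0.0001100+0.000j on G[2,3]
R3: Y=0.005682+0.000j on G[0,3]
L2: Y=0.000-0.0008832j on G[1,3]
C1: Y=0.000+0.5881j on G[1,2]
C2: Y=0.000+0.08429j on G[3,1]
R4: Y=0.0009709+0.000j on G[0,2]
R5: Y=0.1285+0.000j on G[1,2]
C3: Y=0.000+3.321j on G[0,1]
L3: Y=0.000-0.04478j on G[3,0]
L4: Y=0.000-0.09085j on G[2,0]
L5: Y=0.000-0.04953j on G[3,2]
C4: Y=0.000+0.06856j on G[0,2]
R6: Y=0.4587+0.000j on G[1,3]
R7: Y=0.001712+0.000j on G[1,2]
I1: z[1]−=0.0187, z[2]+=0.0187
V1: row V2−V0=16.4, i_V1 at 2,0
solve → V1=2.373-0.4085j, V2=16.40+0.000j, V3=1.767-1.215j
aux → i_V1=-1.646-7.212j

0.06020-0.7247j A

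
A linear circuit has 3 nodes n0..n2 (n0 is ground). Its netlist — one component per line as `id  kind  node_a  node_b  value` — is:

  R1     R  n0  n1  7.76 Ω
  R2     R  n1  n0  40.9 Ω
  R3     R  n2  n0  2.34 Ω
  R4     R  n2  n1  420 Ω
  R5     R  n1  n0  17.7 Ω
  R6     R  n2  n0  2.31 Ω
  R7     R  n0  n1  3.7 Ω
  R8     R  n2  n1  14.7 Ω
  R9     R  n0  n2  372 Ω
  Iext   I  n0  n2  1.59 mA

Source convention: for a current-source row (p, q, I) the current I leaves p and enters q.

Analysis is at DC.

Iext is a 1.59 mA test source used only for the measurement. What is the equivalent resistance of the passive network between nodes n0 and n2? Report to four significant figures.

Apply KCL at each of the 2 non-ground nodes and solve the resulting linear system.
Node n1: branches {R1, R2, R4, R5, R7, R8} → V_1 = 0.0002200
Node n2: branches {R3, R4, R6, R8, R9, Iext} → V_2 = 0.001720

R_eq = 1.082 Ω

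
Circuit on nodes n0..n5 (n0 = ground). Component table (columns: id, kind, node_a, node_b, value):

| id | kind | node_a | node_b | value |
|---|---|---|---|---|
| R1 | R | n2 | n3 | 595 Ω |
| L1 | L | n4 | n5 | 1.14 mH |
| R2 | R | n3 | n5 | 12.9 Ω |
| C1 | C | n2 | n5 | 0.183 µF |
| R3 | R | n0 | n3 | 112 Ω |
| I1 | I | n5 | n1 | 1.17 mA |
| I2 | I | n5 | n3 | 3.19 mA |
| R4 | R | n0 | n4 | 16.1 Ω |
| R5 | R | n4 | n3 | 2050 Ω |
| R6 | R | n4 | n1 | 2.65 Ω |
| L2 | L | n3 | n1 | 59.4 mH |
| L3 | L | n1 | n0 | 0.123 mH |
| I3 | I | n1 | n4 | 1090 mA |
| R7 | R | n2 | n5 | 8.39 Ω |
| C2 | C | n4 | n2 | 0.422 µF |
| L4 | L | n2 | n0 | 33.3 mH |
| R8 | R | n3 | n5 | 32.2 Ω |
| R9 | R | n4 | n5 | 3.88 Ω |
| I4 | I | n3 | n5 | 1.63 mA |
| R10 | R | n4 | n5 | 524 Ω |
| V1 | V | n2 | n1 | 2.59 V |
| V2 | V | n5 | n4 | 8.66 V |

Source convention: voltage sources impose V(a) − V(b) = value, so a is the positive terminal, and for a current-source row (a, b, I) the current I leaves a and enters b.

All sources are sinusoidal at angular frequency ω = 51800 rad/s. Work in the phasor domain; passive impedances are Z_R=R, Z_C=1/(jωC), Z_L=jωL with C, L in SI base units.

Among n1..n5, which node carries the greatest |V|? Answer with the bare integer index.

Element admittances at ω=51800 rad/s:
  Y(R1) = 0.001681+0.000j S between n2,n3
  Y(L1) = 0.000-0.01693j S between n4,n5
  Y(R2) = 0.07752+0.000j S between n3,n5
  Y(C1) = 0.000+0.009479j S between n2,n5
  Y(R3) = 0.008929+0.000j S between n0,n3
  I1: injects 0.00117 A into n1 (from n5)
  I2: injects 0.00319 A into n3 (from n5)
  Y(R4) = 0.06211+0.000j S between n0,n4
  Y(R5) = 0.0004878+0.000j S between n4,n3
  Y(R6) = 0.3774+0.000j S between n4,n1
  Y(L2) = 0.000-0.0003250j S between n3,n1
  Y(L3) = 0.000-0.1570j S between n1,n0
  I3: injects 1.09 A into n4 (from n1)
  Y(R7) = 0.1192+0.000j S between n2,n5
  Y(C2) = 0.000+0.02186j S between n4,n2
  Y(L4) = 0.000-0.0005797j S between n2,n0
  Y(R8) = 0.03106+0.000j S between n3,n5
  Y(R9) = 0.2577+0.000j S between n4,n5
  I4: injects 0.00163 A into n5 (from n3)
  Y(R10) = 0.001908+0.000j S between n4,n5
  V1: constraint V(n2)−V(n1) = 2.59
  V2: constraint V(n5)−V(n4) = 8.66
Assemble and solve the 7×7 MNA system:
  V(n1)=-0.2462-0.5770j  V(n2)=2.344-0.5770j  V(n3)=8.167-0.4706j  V(n4)=0.2896-0.5325j  V(n5)=8.950-0.5325j
  i(V1)=0.7961+0.02456j  i(V2)=-3.123+0.08545j

5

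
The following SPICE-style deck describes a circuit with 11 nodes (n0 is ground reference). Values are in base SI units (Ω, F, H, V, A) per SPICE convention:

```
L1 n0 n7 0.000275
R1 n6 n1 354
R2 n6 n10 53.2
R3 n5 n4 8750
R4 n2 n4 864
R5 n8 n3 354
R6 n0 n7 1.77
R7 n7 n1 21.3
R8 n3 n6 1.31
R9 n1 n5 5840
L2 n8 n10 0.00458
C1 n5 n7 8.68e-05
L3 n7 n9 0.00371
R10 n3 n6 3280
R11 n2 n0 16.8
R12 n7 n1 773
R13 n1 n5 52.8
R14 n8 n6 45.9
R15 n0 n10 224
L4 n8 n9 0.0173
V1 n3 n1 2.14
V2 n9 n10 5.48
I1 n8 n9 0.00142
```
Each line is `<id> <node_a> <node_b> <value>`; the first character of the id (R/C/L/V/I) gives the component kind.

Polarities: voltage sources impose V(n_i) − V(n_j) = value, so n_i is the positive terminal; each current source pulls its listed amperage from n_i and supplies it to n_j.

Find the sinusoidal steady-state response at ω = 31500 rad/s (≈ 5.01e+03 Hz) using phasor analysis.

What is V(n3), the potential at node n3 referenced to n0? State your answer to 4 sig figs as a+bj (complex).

Element admittances at ω=31500 rad/s:
  Y(L1) = 0.000-0.1154j S between n0,n7
  Y(R1) = 0.002825+0.000j S between n6,n1
  Y(R2) = 0.01880+0.000j S between n6,n10
  Y(R3) = 0.0001143+0.000j S between n5,n4
  Y(R4) = 0.001157+0.000j S between n2,n4
  Y(R5) = 0.002825+0.000j S between n8,n3
  Y(R6) = 0.5650+0.000j S between n0,n7
  Y(R7) = 0.04695+0.000j S between n7,n1
  Y(R8) = 0.7634+0.000j S between n3,n6
  Y(R9) = 0.0001712+0.000j S between n1,n5
  Y(L2) = 0.000-0.006931j S between n8,n10
  Y(C1) = 0.000+2.734j S between n5,n7
  Y(L3) = 0.000-0.008557j S between n7,n9
  Y(R10) = 0.0003049+0.000j S between n3,n6
  Y(R11) = 0.05952+0.000j S between n2,n0
  Y(R12) = 0.001294+0.000j S between n7,n1
  Y(R13) = 0.01894+0.000j S between n1,n5
  Y(R14) = 0.02179+0.000j S between n8,n6
  Y(R15) = 0.004464+0.000j S between n0,n10
  Y(L4) = 0.000-0.001835j S between n8,n9
  V1: constraint V(n3)−V(n1) = 2.14
  V2: constraint V(n9)−V(n10) = 5.48
  I1: injects 0.00142 A into n9 (from n8)
Assemble and solve the 12×12 MNA system:
  V(n1)=-0.2964+0.5552j  V(n2)=1.046e-05-2.646e-05j  V(n3)=1.844+0.5552j  V(n4)=0.0005486-0.001388j  V(n5)=0.005998-0.01517j  V(n6)=1.808+0.6042j  V(n7)=0.002011-0.01728j  V(n8)=2.226+0.9145j  V(n9)=5.672+2.240j  V(n10)=0.1923+2.240j
  i(V1)=-0.02612+0.03838j  i(V2)=-0.02033+0.05484j

1.844+0.5552j V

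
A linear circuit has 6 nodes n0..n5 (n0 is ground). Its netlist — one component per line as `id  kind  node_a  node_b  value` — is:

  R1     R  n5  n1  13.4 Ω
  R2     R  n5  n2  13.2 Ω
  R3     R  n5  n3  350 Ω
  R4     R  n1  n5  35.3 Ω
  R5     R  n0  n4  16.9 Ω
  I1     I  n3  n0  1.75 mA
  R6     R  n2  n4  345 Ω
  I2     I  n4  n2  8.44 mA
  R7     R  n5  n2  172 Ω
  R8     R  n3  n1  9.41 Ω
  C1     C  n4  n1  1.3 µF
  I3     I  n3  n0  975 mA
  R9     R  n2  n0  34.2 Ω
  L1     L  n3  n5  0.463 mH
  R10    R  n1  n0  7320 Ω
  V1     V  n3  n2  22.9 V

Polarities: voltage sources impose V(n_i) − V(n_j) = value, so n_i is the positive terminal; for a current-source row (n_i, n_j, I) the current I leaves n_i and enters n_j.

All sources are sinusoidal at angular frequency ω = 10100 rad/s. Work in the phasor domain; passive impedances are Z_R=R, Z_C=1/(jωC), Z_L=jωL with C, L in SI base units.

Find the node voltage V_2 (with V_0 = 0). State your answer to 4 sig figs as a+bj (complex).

-29.67+2.681j V

Element admittances at ω=10100 rad/s:
  Y(R1) = 0.07463+0.000j S between n5,n1
  Y(R2) = 0.07576+0.000j S between n5,n2
  Y(R3) = 0.002857+0.000j S between n5,n3
  Y(R4) = 0.02833+0.000j S between n1,n5
  Y(R5) = 0.05917+0.000j S between n0,n4
  I1: injects 0.00175 A into n0 (from n3)
  Y(R6) = 0.002899+0.000j S between n2,n4
  I2: injects 0.00844 A into n2 (from n4)
  Y(R7) = 0.005814+0.000j S between n5,n2
  Y(R8) = 0.1063+0.000j S between n3,n1
  Y(C1) = 0.000+0.01313j S between n4,n1
  I3: injects 0.975 A into n0 (from n3)
  Y(R9) = 0.02924+0.000j S between n2,n0
  Y(L1) = 0.000-0.2138j S between n3,n5
  Y(R10) = 0.0001366+0.000j S between n1,n0
  V1: constraint V(n3)−V(n2) = 22.9
Assemble and solve the 6×6 MNA system:
  V(n1)=-8.683+0.1220j  V(n2)=-29.67+2.681j  V(n3)=-6.766+2.681j  V(n4)=-1.827-1.325j  V(n5)=-10.86-3.393j
  i(V1)=-2.491+0.5854j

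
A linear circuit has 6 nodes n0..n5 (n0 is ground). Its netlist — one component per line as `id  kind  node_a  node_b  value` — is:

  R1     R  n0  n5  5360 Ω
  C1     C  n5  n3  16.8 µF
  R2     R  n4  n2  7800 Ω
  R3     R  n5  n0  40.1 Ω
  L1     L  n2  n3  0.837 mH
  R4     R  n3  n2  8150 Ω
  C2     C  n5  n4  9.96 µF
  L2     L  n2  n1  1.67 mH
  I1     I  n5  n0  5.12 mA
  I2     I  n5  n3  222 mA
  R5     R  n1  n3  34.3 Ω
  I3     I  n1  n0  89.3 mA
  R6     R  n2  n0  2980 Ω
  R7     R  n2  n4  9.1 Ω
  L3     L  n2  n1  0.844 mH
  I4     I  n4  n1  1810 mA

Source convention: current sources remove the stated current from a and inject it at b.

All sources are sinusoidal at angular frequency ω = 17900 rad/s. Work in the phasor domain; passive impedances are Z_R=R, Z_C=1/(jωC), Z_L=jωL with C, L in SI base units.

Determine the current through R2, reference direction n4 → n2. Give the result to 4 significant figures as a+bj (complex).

MNA unknowns: 5 node voltages V₁..V_5
R1: Y=0.0001866+0.000j on G[0,5]
C1: Y=0.000+0.3007j on G[5,3]
R2: Y=0.0001282+0.000j on G[4,2]
R3: Y=0.02494+0.000j on G[5,0]
L1: Y=0.000-0.06675j on G[2,3]
R4: Y=0.0001227+0.000j on G[3,2]
C2: Y=0.000+0.1783j on G[5,4]
L2: Y=0.000-0.03345j on G[2,1]
I1: z[5]−=0.00512, z[0]+=0.00512
I2: z[5]−=0.222, z[3]+=0.222
R5: Y=0.02915+0.000j on G[1,3]
I3: z[1]−=0.0893, z[0]+=0.0893
R6: Y=0.0003356+0.000j on G[2,0]
R7: Y=0.1099+0.000j on G[2,4]
L3: Y=0.000-0.06619j on G[2,1]
I4: z[4]−=1.81, z[1]+=1.81
solve → V1=9.262+17.16j, V2=3.196+3.540j, V3=-3.209-3.577j, V4=-4.805+5.168j, V5=-3.801-0.04728j

-0.001026+0.0002087j A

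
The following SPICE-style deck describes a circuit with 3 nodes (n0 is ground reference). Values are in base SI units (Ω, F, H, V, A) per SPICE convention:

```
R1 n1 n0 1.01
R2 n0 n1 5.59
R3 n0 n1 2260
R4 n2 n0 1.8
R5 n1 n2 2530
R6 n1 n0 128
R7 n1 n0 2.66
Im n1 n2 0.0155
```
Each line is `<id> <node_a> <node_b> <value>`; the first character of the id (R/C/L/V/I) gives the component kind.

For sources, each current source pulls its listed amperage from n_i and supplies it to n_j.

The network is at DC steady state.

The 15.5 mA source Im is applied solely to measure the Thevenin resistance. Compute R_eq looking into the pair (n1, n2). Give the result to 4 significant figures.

Element admittances at DC:
  Y(R1) = 0.9901 S between n1,n0
  Y(R2) = 0.1789 S between n0,n1
  Y(R3) = 0.0004425 S between n0,n1
  Y(R4) = 0.5556 S between n2,n0
  Y(R5) = 0.0003953 S between n1,n2
  Y(R6) = 0.007812 S between n1,n0
  Y(R7) = 0.3759 S between n1,n0
  Im: injects 0.0155 A into n2 (from n1)
Assemble and solve the 2×2 MNA system:
  V(n1)=-0.009970  V(n2)=0.02787

R_eq = 2.441 Ω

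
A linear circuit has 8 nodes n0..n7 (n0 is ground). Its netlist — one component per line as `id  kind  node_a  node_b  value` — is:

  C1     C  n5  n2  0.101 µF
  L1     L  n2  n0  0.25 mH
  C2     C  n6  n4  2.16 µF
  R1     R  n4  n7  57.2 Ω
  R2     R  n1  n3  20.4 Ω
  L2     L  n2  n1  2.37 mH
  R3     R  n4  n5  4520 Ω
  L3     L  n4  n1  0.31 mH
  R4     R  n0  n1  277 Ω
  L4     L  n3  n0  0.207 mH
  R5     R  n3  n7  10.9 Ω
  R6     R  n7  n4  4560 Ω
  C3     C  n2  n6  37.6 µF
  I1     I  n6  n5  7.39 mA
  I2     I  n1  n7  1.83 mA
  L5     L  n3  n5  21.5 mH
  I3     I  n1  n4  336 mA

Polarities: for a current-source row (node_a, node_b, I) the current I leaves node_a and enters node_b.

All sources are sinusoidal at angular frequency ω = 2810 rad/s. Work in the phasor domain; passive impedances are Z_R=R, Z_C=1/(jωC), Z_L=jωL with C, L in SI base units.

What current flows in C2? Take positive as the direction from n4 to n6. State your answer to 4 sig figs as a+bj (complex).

-0.001214+0.0001247j A

MNA unknowns: 7 node voltages V₁..V_7
C1: Y=0.000+0.0002838j on G[5,2]
L1: Y=0.000-1.423j on G[2,0]
C2: Y=0.000+0.006070j on G[6,4]
R1: Y=0.01748+0.000j on G[4,7]
R2: Y=0.04902+0.000j on G[1,3]
L2: Y=0.000-0.1502j on G[2,1]
R3: Y=0.0002212+0.000j on G[4,5]
L3: Y=0.000-1.148j on G[4,1]
R4: Y=0.003610+0.000j on G[0,1]
L4: Y=0.000-1.719j on G[3,0]
R5: Y=0.09174+0.000j on G[3,7]
R6: Y=0.0002193+0.000j on G[7,4]
C3: Y=0.000+0.1057j on G[2,6]
I1: z[6]−=0.00739, z[5]+=0.00739
I2: z[1]−=0.00183, z[7]+=0.00183
L5: Y=0.000-0.01655j on G[3,5]
I3: z[1]−=0.336, z[4]+=0.336
solve → V1=0.02001-0.01959j, V2=0.001830-0.007421j, V3=-0.001557+0.006103j, V4=0.02355+0.2741j, V5=0.0009247+0.4609j, V6=0.003010+0.07402j, V7=0.01922+0.04945j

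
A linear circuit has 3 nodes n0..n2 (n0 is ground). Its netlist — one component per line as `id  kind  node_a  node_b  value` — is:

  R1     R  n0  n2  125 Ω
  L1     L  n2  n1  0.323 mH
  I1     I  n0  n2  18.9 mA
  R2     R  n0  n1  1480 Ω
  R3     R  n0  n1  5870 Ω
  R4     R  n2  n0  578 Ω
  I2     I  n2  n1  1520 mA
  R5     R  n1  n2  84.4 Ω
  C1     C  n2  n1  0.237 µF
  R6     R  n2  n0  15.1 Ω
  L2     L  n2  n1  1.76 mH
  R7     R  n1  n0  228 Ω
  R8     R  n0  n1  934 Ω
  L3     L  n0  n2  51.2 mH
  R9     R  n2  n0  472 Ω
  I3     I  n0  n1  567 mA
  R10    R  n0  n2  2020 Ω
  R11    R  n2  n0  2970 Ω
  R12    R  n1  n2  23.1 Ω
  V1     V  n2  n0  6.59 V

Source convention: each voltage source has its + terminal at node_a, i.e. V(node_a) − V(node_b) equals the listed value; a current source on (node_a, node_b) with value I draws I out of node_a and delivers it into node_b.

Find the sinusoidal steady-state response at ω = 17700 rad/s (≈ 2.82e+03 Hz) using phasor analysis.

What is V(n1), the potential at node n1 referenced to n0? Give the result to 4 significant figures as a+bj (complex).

Apply KCL at each of the 2 non-ground nodes and solve the resulting linear system.
Node n1: branches {L1, R2, R3, I2, R5, C1, L2, R7, R8, I3, R12} → V_1 = 9.388+9.237j
Node n2: branches {R1, L1, I1, R4, I2, R5, C1, R6, L2, L3, R9, R10, R11, R12, V1} → V_2 = 6.590+0.000j
Source currents: i(V1)=0.006740-0.05095j

9.388+9.237j V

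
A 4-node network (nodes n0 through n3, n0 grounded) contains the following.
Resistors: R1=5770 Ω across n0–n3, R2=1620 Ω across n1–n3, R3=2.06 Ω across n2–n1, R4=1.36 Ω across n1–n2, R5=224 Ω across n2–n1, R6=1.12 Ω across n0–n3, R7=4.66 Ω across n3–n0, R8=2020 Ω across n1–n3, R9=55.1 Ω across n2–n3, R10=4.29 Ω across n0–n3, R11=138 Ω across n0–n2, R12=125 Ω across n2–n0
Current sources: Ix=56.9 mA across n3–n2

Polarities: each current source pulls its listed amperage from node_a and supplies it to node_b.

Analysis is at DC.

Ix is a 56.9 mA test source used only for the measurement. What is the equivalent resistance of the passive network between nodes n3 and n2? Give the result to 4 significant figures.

MNA unknowns: 3 node voltages V₁..V_3
R1: Y=0.0001733 on G[0,3]
R2: Y=0.0006173 on G[1,3]
R3: Y=0.4854 on G[2,1]
R4: Y=0.7353 on G[1,2]
R5: Y=0.004464 on G[2,1]
R6: Y=0.8929 on G[0,3]
R7: Y=0.2146 on G[3,0]
R8: Y=0.0004950 on G[1,3]
R9: Y=0.01815 on G[2,3]
R10: Y=0.2331 on G[0,3]
R11: Y=0.007246 on G[0,2]
R12: Y=0.008000 on G[2,0]
Ix: z[3]−=0.0569, z[2]+=0.0569
solve → V1=1.637, V2=1.639, V3=-0.01863

R_eq = 29.12 Ω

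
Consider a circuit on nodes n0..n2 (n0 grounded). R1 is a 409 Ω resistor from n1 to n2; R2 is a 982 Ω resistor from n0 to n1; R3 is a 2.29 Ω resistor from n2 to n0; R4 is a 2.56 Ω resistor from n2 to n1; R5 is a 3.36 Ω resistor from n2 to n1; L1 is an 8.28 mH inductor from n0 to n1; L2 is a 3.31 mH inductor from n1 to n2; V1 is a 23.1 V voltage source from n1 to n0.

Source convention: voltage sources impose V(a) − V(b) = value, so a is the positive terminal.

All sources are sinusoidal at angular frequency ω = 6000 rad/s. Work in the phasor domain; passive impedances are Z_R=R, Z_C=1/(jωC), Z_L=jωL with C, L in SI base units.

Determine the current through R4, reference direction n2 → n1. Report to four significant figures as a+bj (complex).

-3.488-0.1558j A

Apply KCL at each of the 2 non-ground nodes and solve the resulting linear system.
Node n1: branches {R1, R2, R4, R5, L1, L2, V1} → V_1 = 23.10+0.000j
Node n2: branches {R1, R3, R4, R5, L2} → V_2 = 14.17-0.3988j
Source currents: i(V1)=-6.211+0.6391j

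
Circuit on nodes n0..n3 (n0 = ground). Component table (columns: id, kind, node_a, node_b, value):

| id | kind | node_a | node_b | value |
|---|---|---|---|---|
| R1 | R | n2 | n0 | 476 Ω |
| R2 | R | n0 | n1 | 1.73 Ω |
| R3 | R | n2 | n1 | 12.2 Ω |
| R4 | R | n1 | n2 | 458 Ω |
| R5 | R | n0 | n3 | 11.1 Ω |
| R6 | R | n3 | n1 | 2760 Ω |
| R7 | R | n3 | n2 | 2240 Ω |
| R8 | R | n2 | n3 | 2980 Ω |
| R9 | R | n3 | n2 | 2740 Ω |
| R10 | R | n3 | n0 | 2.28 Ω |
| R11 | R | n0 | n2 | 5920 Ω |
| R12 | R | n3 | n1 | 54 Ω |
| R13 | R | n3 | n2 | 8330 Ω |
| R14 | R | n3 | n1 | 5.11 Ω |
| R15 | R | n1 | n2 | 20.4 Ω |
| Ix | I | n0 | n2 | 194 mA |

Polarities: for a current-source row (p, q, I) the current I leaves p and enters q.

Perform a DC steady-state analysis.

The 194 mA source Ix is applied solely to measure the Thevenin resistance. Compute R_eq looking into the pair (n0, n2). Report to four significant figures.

Element admittances at DC:
  Y(R1) = 0.002101 S between n2,n0
  Y(R2) = 0.5780 S between n0,n1
  Y(R3) = 0.08197 S between n2,n1
  Y(R4) = 0.002183 S between n1,n2
  Y(R5) = 0.09009 S between n0,n3
  Y(R6) = 0.0003623 S between n3,n1
  Y(R7) = 0.0004464 S between n3,n2
  Y(R8) = 0.0003356 S between n2,n3
  Y(R9) = 0.0003650 S between n3,n2
  Y(R10) = 0.4386 S between n3,n0
  Y(R11) = 0.0001689 S between n0,n2
  Y(R12) = 0.01852 S between n3,n1
  Y(R13) = 0.0001200 S between n3,n2
  Y(R14) = 0.1957 S between n3,n1
  Y(R15) = 0.04902 S between n1,n2
  Ix: injects 0.194 A into n2 (from n0)
Assemble and solve the 3×3 MNA system:
  V(n1)=0.2584  V(n2)=1.671  V(n3)=0.07730

R_eq = 8.616 Ω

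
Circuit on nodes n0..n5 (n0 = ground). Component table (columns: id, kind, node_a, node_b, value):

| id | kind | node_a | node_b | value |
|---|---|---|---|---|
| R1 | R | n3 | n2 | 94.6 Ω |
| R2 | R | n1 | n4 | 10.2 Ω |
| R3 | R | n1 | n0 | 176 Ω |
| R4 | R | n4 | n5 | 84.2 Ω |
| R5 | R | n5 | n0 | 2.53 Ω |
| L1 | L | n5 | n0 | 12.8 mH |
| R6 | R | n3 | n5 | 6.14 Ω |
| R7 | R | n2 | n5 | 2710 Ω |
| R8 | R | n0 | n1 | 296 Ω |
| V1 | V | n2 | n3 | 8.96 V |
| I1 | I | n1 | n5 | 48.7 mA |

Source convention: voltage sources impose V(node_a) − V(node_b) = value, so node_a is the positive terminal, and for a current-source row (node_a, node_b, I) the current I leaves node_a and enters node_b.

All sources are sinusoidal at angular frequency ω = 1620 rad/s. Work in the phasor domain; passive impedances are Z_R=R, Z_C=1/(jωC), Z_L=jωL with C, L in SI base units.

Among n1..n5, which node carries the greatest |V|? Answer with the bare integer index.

Apply KCL at each of the 5 non-ground nodes and solve the resulting linear system.
Node n1: branches {R2, R3, R8, I1} → V_1 = -2.448+0.003593j
Node n2: branches {R1, R7, V1} → V_2 = 8.995+0.006665j
Node n3: branches {R1, R6, V1} → V_3 = 0.03505+0.006665j
Node n4: branches {R2, R4} → V_4 = -2.178+0.003925j
Node n5: branches {R4, R5, L1, R6, R7, I1} → V_5 = 0.05530+0.006665j
Source currents: i(V1)=-0.09801+0.000j

2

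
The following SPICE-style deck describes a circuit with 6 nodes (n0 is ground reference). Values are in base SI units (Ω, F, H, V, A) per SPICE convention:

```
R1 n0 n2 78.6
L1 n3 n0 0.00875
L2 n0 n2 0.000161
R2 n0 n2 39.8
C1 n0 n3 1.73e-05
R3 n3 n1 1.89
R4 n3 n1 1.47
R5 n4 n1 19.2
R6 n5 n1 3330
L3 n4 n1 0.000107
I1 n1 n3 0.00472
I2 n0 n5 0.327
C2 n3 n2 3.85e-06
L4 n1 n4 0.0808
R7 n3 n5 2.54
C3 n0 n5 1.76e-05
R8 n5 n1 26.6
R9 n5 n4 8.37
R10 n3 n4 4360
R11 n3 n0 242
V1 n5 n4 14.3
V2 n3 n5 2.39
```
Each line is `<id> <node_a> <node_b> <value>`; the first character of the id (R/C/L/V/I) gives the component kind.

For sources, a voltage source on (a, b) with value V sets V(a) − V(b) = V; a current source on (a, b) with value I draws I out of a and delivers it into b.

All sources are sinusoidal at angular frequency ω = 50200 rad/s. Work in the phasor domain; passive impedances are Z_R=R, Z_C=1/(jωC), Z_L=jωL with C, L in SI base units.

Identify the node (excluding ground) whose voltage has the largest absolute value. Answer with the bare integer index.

MNA unknowns: 5 node voltages V₁..V_5 plus 2 source currents (V1, V2)
R1: Y=0.01272+0.000j on G[0,2]
L1: Y=0.000-0.002277j on G[3,0]
L2: Y=0.000-0.1237j on G[0,2]
R2: Y=0.02513+0.000j on G[0,2]
C1: Y=0.000+0.8685j on G[0,3]
R3: Y=0.5291+0.000j on G[3,1]
R4: Y=0.6803+0.000j on G[3,1]
R5: Y=0.05208+0.000j on G[4,1]
R6: Y=0.0003003+0.000j on G[5,1]
L3: Y=0.000-0.1862j on G[4,1]
I1: z[1]−=0.00472, z[3]+=0.00472
I2: z[0]−=0.327, z[5]+=0.327
C2: Y=0.000+0.1933j on G[3,2]
L4: Y=0.000-0.0002465j on G[1,4]
R7: Y=0.3937+0.000j on G[3,5]
C3: Y=0.000+0.8835j on G[0,5]
R8: Y=0.03759+0.000j on G[5,1]
R9: Y=0.1195+0.000j on G[5,4]
R10: Y=0.0002294+0.000j on G[3,4]
R11: Y=0.004132+0.000j on G[3,0]
V1: row V5−V4=14.3, i_V1 at 5,4
V2: row V3−V5=2.39, i_V2 at 3,5
solve → V1=0.3184+2.236j, V2=2.971+1.600j, V3=1.382-0.006228j, V4=-15.31-0.006228j, V5=-1.008-0.006228j
aux → i_V1=-2.944+2.796j, i_V2=-2.548+1.821j

4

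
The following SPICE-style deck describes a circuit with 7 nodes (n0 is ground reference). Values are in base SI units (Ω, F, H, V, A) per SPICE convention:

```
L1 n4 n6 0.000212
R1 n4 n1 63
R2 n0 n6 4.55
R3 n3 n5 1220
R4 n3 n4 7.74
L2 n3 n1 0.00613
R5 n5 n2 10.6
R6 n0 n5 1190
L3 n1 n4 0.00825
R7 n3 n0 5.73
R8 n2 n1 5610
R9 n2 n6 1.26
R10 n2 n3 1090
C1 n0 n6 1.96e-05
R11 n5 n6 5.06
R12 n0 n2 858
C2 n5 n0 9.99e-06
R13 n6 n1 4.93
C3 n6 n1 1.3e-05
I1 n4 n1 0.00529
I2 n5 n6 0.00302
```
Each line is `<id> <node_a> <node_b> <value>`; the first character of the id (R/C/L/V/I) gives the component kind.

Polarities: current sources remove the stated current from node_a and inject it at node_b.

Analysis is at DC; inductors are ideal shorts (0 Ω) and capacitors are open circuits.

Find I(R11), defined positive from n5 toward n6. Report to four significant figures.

-0.002104 A

Apply KCL at each of the 6 non-ground nodes and solve the resulting linear system.
Node n1: branches {R1, L2, L3, R8, R13, C3, I1} → V_1 = 2.590e-05
Node n2: branches {R5, R8, R9, R10, R12} → V_2 = -0.001102
Node n3: branches {R3, R4, L2, R7, R10} → V_3 = 2.590e-05
Node n4: branches {L1, R1, R4, L3, I1} → V_4 = 2.590e-05
Node n5: branches {R3, R5, R6, R11, C2, I2} → V_5 = -0.01062
Node n6: branches {L1, R2, R9, C1, R11, R13, C3, I2} → V_6 = 2.590e-05
Source currents: i(L1)=-1.448e-05, i(L2)=-1.428e-05, i(L3)=0.005276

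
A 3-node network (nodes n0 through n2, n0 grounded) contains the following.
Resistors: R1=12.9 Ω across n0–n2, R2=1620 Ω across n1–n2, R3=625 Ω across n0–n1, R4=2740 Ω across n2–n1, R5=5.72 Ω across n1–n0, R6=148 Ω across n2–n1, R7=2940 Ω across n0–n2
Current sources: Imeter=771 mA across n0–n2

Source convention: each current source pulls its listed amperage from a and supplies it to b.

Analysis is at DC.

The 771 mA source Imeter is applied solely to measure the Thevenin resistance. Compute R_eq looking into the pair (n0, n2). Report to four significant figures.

MNA unknowns: 2 node voltages V₁..V_2
R1: Y=0.07752 on G[0,2]
R2: Y=0.0006173 on G[1,2]
R3: Y=0.001600 on G[0,1]
R4: Y=0.0003650 on G[2,1]
R5: Y=0.1748 on G[1,0]
R6: Y=0.006757 on G[2,1]
R7: Y=0.0003401 on G[0,2]
Imeter: z[0]−=0.771, z[2]+=0.771
solve → V1=0.3799, V2=9.042

R_eq = 11.73 Ω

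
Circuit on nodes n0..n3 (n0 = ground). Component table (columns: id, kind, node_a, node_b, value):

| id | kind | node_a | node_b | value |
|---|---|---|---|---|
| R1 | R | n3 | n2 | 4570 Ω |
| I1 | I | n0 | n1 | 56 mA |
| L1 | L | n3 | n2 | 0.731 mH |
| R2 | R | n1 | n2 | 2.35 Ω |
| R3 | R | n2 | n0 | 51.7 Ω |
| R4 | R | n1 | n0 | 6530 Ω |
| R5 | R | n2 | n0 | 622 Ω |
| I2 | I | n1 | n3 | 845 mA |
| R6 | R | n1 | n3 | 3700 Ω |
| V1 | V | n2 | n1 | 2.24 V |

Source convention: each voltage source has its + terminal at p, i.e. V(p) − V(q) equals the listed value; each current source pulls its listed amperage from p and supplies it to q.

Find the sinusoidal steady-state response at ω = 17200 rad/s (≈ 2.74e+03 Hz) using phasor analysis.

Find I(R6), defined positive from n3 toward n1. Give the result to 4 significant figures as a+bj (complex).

MNA unknowns: 3 node voltages V₁..V_3 plus 1 source current (V1)
R1: Y=0.0002188+0.000j on G[3,2]
I1: z[0]−=0.056, z[1]+=0.056
L1: Y=0.000-0.07953j on G[3,2]
R2: Y=0.4255+0.000j on G[1,2]
R3: Y=0.01934+0.000j on G[2,0]
R4: Y=0.0001531+0.000j on G[1,0]
R5: Y=0.001608+0.000j on G[2,0]
I2: z[1]−=0.845, z[3]+=0.845
R6: Y=0.0002703+0.000j on G[1,3]
V1: row V2−V1=2.24, i_V1 at 2,1
solve → V1=0.4299+0.000j, V2=2.670+0.000j, V3=2.735+10.62j
aux → i_V1=-0.1647-0.002869j

0.0006230+0.002869j A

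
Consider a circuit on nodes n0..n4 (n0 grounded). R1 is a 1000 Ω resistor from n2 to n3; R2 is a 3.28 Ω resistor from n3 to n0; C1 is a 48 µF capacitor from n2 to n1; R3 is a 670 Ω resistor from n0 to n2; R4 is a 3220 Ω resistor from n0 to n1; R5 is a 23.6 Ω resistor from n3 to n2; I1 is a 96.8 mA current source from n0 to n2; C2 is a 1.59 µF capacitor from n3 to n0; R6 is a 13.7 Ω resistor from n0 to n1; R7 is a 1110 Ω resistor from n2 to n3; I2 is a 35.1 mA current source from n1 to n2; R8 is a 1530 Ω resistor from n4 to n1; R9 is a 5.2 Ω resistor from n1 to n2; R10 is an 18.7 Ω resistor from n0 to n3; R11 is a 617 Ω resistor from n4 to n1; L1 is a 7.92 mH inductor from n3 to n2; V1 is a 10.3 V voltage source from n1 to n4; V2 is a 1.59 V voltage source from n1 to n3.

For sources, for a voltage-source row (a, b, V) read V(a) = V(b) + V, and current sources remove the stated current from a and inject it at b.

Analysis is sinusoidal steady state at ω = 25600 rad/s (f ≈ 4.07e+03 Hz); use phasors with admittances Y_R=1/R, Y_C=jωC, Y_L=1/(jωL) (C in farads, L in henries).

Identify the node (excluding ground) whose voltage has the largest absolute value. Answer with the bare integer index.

4

Apply KCL at each of the 4 non-ground nodes and solve the resulting linear system.
Node n1: branches {C1, R4, R6, I2, R8, R9, R11, V1, V2} → V_1 = 1.539+0.004918j
Node n2: branches {R1, C1, R3, R5, I1, R7, I2, R9, L1} → V_2 = 1.555-0.04050j
Node n3: branches {R1, R2, R5, C2, R7, R10, L1, V2} → V_3 = -0.05067+0.004918j
Node n4: branches {R8, R11, V1} → V_4 = -8.761+0.004918j
Source currents: i(V1)=-0.02343+0.000j, i(V2)=-0.08920+0.009628j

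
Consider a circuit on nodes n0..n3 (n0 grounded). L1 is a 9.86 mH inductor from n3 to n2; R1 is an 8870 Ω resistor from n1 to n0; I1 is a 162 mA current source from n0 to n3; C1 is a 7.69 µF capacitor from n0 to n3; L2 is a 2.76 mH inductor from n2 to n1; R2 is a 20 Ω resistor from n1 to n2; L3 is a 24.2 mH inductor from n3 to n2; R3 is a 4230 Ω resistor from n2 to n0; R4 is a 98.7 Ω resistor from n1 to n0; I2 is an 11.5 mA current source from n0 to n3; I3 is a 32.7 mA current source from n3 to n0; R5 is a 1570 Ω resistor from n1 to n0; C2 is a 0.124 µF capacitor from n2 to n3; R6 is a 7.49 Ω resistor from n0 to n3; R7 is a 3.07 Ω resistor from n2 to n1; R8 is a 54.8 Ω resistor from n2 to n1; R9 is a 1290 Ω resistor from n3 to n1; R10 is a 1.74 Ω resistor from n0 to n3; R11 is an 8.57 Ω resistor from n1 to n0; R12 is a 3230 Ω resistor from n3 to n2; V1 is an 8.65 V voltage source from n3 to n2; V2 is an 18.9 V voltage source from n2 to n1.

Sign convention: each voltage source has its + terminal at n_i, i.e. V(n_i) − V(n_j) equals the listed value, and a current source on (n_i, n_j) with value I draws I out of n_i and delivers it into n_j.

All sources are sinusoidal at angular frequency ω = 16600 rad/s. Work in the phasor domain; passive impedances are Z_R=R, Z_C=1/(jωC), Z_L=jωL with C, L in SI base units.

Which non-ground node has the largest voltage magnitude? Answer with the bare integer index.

MNA unknowns: 3 node voltages V₁..V_3 plus 2 source currents (V1, V2)
L1: Y=0.000-0.006110j on G[3,2]
R1: Y=0.0001127+0.000j on G[1,0]
I1: z[0]−=0.162, z[3]+=0.162
C1: Y=0.000+0.1277j on G[0,3]
L2: Y=0.000-0.02183j on G[2,1]
R2: Y=0.05000+0.000j on G[1,2]
L3: Y=0.000-0.002489j on G[3,2]
R3: Y=0.0002364+0.000j on G[2,0]
R4: Y=0.01013+0.000j on G[1,0]
I2: z[0]−=0.0115, z[3]+=0.0115
I3: z[3]−=0.0327, z[0]+=0.0327
R5: Y=0.0006369+0.000j on G[1,0]
C2: Y=0.000+0.002058j on G[2,3]
R6: Y=0.1335+0.000j on G[0,3]
R7: Y=0.3257+0.000j on G[2,1]
R8: Y=0.01825+0.000j on G[2,1]
R9: Y=0.0007752+0.000j on G[3,1]
R10: Y=0.5747+0.000j on G[0,3]
R11: Y=0.1167+0.000j on G[1,0]
R12: Y=0.0003096+0.000j on G[3,2]
V1: row V3−V2=8.65, i_V1 at 3,2
V2: row V2−V1=18.9, i_V2 at 2,1
solve → V1=-23.28-0.6528j, V2=-4.375-0.6528j, V3=4.275-0.6528j
aux → i_V1=-2.994-0.02685j, i_V2=-10.44+0.3292j

1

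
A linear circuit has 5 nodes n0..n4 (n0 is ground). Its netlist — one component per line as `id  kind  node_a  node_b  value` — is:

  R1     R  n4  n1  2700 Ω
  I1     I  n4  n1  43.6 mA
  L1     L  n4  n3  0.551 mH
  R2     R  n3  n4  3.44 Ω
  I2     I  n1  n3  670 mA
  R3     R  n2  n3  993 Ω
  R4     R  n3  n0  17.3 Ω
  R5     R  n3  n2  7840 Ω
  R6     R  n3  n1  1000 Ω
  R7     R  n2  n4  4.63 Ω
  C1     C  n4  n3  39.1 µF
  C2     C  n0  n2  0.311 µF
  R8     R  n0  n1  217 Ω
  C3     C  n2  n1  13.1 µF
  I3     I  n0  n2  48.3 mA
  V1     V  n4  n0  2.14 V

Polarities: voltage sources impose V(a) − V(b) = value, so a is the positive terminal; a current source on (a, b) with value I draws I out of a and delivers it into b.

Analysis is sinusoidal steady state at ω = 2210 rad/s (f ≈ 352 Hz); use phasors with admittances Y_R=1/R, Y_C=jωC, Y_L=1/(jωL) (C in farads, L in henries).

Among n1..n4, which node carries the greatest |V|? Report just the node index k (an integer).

Element admittances at ω=2210 rad/s:
  Y(R1) = 0.0003704+0.000j S between n4,n1
  I1: injects 0.0436 A into n1 (from n4)
  Y(L1) = 0.000-0.8212j S between n4,n3
  Y(R2) = 0.2907+0.000j S between n3,n4
  I2: injects 0.67 A into n3 (from n1)
  Y(R3) = 0.001007+0.000j S between n2,n3
  Y(R4) = 0.05780+0.000j S between n3,n0
  Y(R5) = 0.0001276+0.000j S between n3,n2
  Y(R6) = 0.001000+0.000j S between n3,n1
  Y(R7) = 0.2160+0.000j S between n2,n4
  Y(C1) = 0.000+0.08641j S between n4,n3
  Y(C2) = 0.000+0.0006873j S between n0,n2
  Y(R8) = 0.004608+0.000j S between n0,n1
  Y(C3) = 0.000+0.02895j S between n2,n1
  I3: injects 0.0483 A into n2 (from n0)
  V1: constraint V(n4)−V(n0) = 2.14
Assemble and solve the 5×5 MNA system:
  V(n1)=-4.504+20.05j  V(n2)=-0.3842-0.5450j  V(n3)=2.402+0.6053j  V(n4)=2.140+0.000j
  i(V1)=-0.07019-0.1271j

1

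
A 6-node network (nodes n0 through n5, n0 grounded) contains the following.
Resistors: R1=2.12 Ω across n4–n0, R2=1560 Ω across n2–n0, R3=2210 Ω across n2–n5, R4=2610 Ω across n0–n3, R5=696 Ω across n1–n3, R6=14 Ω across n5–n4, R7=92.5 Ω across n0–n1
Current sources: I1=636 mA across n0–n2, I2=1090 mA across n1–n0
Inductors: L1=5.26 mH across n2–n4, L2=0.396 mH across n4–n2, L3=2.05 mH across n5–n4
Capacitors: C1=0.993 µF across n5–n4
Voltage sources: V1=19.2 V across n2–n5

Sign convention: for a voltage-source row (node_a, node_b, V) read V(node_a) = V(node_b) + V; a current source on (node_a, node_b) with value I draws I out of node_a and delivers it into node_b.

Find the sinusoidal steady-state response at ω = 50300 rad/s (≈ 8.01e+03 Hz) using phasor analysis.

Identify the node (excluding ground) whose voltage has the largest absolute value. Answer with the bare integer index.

1

Element admittances at ω=50300 rad/s:
  Y(R1) = 0.4717+0.000j S between n4,n0
  Y(R2) = 0.0006410+0.000j S between n2,n0
  Y(R3) = 0.0004525+0.000j S between n2,n5
  Y(R4) = 0.0003831+0.000j S between n0,n3
  I1: injects 0.636 A into n2 (from n0)
  Y(R5) = 0.001437+0.000j S between n1,n3
  Y(R6) = 0.07143+0.000j S between n5,n4
  Y(L1) = 0.000-0.003780j S between n2,n4
  I2: injects 1.09 A into n0 (from n1)
  Y(R7) = 0.01081+0.000j S between n0,n1
  Y(L2) = 0.000-0.05020j S between n4,n2
  Y(L3) = 0.000-0.009698j S between n5,n4
  Y(C1) = 0.000+0.04995j S between n5,n4
  V1: constraint V(n2)−V(n5) = 19.2
Assemble and solve the 6×6 MNA system:
  V(n1)=-98.08+0.000j  V(n2)=26.21+15.45j  V(n3)=-77.43+0.000j  V(n4)=1.313-0.02099j  V(n5)=7.008+15.45j
  i(V1)=-0.2245+1.334j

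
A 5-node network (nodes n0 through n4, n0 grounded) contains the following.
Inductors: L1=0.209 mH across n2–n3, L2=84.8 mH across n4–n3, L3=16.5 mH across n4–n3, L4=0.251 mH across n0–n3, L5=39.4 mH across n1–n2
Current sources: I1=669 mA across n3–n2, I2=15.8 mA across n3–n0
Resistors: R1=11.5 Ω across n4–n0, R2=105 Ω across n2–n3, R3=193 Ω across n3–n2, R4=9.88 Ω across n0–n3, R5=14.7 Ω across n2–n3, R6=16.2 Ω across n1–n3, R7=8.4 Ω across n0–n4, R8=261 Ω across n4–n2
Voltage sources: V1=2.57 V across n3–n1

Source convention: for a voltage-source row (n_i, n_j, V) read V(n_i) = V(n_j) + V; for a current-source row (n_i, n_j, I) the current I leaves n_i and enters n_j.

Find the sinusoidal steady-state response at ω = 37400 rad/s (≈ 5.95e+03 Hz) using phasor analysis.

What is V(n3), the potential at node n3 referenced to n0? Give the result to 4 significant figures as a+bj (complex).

-0.04914-0.1802j V

MNA unknowns: 4 node voltages V₁..V_4 plus 1 source current (V1)
L1: Y=0.000-0.1279j on G[2,3]
I1: z[3]−=0.669, z[2]+=0.669
R1: Y=0.08696+0.000j on G[4,0]
R2: Y=0.009524+0.000j on G[2,3]
L2: Y=0.000-0.0003153j on G[4,3]
R3: Y=0.005181+0.000j on G[3,2]
I2: z[3]−=0.0158, z[0]+=0.0158
R4: Y=0.1012+0.000j on G[0,3]
L3: Y=0.000-0.001620j on G[4,3]
R5: Y=0.06803+0.000j on G[2,3]
R6: Y=0.06173+0.000j on G[1,3]
L4: Y=0.000-0.1065j on G[0,3]
L5: Y=0.000-0.0006786j on G[1,2]
R7: Y=0.1190+0.000j on G[0,4]
R8: Y=0.003831+0.000j on G[4,2]
V1: row V3−V1=2.57, i_V1 at 3,1
solve → V1=-2.619-0.1802j, V2=2.347+3.411j, V3=-0.04914-0.1802j, V4=0.04062+0.06311j
aux → i_V1=-0.1611+0.003370j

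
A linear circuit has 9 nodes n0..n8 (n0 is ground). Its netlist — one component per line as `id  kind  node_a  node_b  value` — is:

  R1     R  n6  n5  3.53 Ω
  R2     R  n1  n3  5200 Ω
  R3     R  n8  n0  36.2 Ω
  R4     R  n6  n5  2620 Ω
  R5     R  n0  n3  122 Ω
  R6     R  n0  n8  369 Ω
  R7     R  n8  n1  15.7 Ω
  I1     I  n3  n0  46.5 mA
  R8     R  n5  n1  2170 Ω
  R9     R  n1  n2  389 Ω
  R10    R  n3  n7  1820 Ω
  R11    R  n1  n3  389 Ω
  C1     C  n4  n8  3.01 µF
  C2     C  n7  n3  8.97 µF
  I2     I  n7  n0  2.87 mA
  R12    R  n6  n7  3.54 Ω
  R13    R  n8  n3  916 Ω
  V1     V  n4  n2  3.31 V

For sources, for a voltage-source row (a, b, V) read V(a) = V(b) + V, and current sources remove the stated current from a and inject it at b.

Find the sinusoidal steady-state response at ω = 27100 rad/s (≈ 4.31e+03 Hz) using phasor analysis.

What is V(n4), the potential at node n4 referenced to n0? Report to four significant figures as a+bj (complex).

-0.4918-0.09469j V

MNA unknowns: 8 node voltages V₁..V_8 plus 1 source current (V1)
R1: Y=0.2833+0.000j on G[6,5]
R2: Y=0.0001923+0.000j on G[1,3]
R3: Y=0.02762+0.000j on G[8,0]
R4: Y=0.0003817+0.000j on G[6,5]
R5: Y=0.008197+0.000j on G[0,3]
R6: Y=0.002710+0.000j on G[0,8]
R7: Y=0.06369+0.000j on G[8,1]
I1: z[3]−=0.0465, z[0]+=0.0465
R8: Y=0.0004608+0.000j on G[5,1]
R9: Y=0.002571+0.000j on G[1,2]
R10: Y=0.0005495+0.000j on G[3,7]
R11: Y=0.002571+0.000j on G[1,3]
C1: Y=0.000+0.08157j on G[4,8]
C2: Y=0.000+0.2431j on G[7,3]
I2: z[7]−=0.00287, z[0]+=0.00287
R12: Y=0.2825+0.000j on G[6,7]
R13: Y=0.001092+0.000j on G[8,3]
V1: row V4−V2=3.31, i_V1 at 4,2
solve → V1=-0.7885-0.003263j, V2=-3.802-0.09469j, V3=-4.192-0.001014j, V4=-0.4918-0.09469j, V5=-4.181+0.004336j, V6=-4.187+0.004348j, V7=-4.192+0.004360j, V8=-0.4947+0.0002740j
aux → i_V1=-0.007746-0.0002350j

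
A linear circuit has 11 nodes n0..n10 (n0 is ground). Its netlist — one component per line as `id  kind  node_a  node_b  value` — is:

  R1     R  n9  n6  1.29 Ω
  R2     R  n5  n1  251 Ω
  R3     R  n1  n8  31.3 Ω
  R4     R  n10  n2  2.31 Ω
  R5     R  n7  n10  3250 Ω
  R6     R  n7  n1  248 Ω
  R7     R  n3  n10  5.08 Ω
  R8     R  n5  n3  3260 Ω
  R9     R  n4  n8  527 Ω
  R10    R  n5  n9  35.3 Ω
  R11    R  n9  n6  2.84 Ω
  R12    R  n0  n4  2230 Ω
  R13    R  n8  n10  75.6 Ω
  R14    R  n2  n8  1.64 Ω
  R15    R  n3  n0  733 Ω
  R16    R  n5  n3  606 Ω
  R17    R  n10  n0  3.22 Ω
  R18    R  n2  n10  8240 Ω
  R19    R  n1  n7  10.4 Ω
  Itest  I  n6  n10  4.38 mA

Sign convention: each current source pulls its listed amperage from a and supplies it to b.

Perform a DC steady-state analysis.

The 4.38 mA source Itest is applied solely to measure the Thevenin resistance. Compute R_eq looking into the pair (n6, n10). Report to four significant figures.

R_eq = 220.1 Ω

MNA unknowns: 10 node voltages V₁..V_10
R1: Y=0.7752 on G[9,6]
R2: Y=0.003984 on G[5,1]
R3: Y=0.03195 on G[1,8]
R4: Y=0.4329 on G[10,2]
R5: Y=0.0003077 on G[7,10]
R6: Y=0.004032 on G[7,1]
R7: Y=0.1969 on G[3,10]
R8: Y=0.0003067 on G[5,3]
R9: Y=0.001898 on G[4,8]
R10: Y=0.02833 on G[5,9]
R11: Y=0.3521 on G[9,6]
R12: Y=0.0004484 on G[0,4]
R13: Y=0.01323 on G[8,10]
R14: Y=0.6098 on G[2,8]
R15: Y=0.001364 on G[3,0]
R16: Y=0.001650 on G[5,3]
R17: Y=0.3106 on G[10,0]
R18: Y=0.0001214 on G[2,10]
R19: Y=0.09615 on G[1,7]
Itest: z[6]−=0.00438, z[10]+=0.00438
solve → V1=-0.09771, V2=-0.006067, V3=-0.007828, V4=-0.008419, V5=-0.8054, V6=-0.9639, V7=-0.09741, V8=-0.01041, V9=-0.9600, V10=4.654e-05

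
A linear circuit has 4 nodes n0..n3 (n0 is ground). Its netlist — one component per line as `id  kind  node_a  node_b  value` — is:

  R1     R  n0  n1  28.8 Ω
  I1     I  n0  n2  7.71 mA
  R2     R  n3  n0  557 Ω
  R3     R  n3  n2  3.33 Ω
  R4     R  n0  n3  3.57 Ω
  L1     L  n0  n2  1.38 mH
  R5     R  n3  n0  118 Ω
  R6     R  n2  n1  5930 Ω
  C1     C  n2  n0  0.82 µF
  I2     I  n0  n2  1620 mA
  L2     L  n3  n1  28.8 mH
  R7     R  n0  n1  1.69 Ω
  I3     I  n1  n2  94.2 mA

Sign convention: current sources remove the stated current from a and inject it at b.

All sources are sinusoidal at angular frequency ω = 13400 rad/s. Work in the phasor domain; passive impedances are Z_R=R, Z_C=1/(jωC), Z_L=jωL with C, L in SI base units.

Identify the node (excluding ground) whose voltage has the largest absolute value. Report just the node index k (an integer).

Element admittances at ω=13400 rad/s:
  Y(R1) = 0.03472+0.000j S between n0,n1
  I1: injects 0.00771 A into n2 (from n0)
  Y(R2) = 0.001795+0.000j S between n3,n0
  Y(R3) = 0.3003+0.000j S between n3,n2
  Y(R4) = 0.2801+0.000j S between n0,n3
  Y(L1) = 0.000-0.05408j S between n0,n2
  Y(R5) = 0.008475+0.000j S between n3,n0
  Y(R6) = 0.0001686+0.000j S between n2,n1
  Y(C1) = 0.000+0.01099j S between n2,n0
  I2: injects 1.62 A into n2 (from n0)
  Y(L2) = 0.000-0.002591j S between n3,n1
  Y(R7) = 0.5917+0.000j S between n0,n1
  I3: injects 0.0942 A into n2 (from n1)
Assemble and solve the 3×3 MNA system:
  V(n1)=-0.1406-0.02222j  V(n2)=10.71+3.172j  V(n3)=5.438+1.637j

2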